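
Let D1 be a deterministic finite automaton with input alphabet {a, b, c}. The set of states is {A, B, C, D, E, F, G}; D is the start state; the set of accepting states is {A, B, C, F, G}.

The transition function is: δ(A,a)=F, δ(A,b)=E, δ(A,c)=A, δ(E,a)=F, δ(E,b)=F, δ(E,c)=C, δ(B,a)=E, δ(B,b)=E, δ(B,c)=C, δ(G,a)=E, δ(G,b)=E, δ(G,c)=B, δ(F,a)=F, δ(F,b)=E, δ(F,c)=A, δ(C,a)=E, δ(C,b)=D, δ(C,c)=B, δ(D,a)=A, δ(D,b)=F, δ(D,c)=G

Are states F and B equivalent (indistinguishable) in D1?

No

All states are reachable from the start state.
Start with accepting vs non-accepting: {A,B,C,F,G} | {D,E}.
Refine {A,B,C,F,G} on symbol a: members go to different blocks, giving {B,C,G} and {A,F}.
Stable partition: {B,C,G} | {D,E} | {A,F} — 3 equivalence classes.
F and B end up in different blocks, so they are distinguishable. For instance, the string 'a' is accepted from only F.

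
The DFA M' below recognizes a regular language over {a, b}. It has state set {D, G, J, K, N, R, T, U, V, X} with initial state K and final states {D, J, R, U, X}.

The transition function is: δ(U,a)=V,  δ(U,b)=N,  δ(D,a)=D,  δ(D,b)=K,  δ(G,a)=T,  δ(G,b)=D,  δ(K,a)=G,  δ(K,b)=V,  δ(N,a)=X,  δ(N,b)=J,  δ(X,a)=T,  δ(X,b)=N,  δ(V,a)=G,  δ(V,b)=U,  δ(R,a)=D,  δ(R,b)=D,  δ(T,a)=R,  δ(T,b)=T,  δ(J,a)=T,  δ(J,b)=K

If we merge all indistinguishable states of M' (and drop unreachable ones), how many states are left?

10

Every state is reachable, so we keep all 10.
Start with accepting vs non-accepting: {D,J,R,U,X} | {G,K,N,T,V}.
Refine {D,J,R,U,X} on symbol a: members go to different blocks, giving {J,U,X} and {D,R}.
Split {G,K,N,T,V} by δ(·,a) → {G,K,V} and {N} and {T}.
Refine {J,U,X} on symbol a: members go to different blocks, giving {J,X} and {U}.
On input b, block {J,X} splits into {J} and {X}.
On input a, block {G,K,V} splits into {K,V} and {G}.
Split {K,V} by δ(·,b) → {K} and {V}.
On input b, block {D,R} splits into {R} and {D}.
The partition is now stable with 10 blocks: {J} | {K} | {R} | {N} | {T} | {U} | {X} | {G} | {V} | {D}.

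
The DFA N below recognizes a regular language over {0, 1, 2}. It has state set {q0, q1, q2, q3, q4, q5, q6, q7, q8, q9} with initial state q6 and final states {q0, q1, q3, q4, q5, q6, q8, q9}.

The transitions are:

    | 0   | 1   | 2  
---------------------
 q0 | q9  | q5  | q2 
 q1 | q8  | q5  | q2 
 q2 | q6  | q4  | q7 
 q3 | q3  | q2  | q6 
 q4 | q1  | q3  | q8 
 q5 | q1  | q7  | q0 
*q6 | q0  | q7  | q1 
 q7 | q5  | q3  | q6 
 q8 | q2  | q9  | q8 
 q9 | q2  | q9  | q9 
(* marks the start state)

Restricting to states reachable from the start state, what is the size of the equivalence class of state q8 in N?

2

Every state is reachable, so we keep all 10.
P0 = {q0,q1,q3,q4,q5,q6,q8,q9} | {q2,q7}.
Refine {q0,q1,q3,q4,q5,q6,q8,q9} on symbol 0: members go to different blocks, giving {q0,q1,q3,q4,q5,q6} and {q8,q9}.
Refine {q0,q1,q3,q4,q5,q6} on symbol 0: members go to different blocks, giving {q3,q4,q5,q6} and {q0,q1}.
On input 0, block {q3,q4,q5,q6} splits into {q4,q5,q6} and {q3}.
On input 1, block {q4,q5,q6} splits into {q5,q6} and {q4}.
On input 1, block {q2,q7} splits into {q2} and {q7}.
Stable partition: {q5,q6} | {q2} | {q8,q9} | {q0,q1} | {q3} | {q4} | {q7} — 7 equivalence classes.
State q8 belongs to the block {q8,q9}, which has 2 states.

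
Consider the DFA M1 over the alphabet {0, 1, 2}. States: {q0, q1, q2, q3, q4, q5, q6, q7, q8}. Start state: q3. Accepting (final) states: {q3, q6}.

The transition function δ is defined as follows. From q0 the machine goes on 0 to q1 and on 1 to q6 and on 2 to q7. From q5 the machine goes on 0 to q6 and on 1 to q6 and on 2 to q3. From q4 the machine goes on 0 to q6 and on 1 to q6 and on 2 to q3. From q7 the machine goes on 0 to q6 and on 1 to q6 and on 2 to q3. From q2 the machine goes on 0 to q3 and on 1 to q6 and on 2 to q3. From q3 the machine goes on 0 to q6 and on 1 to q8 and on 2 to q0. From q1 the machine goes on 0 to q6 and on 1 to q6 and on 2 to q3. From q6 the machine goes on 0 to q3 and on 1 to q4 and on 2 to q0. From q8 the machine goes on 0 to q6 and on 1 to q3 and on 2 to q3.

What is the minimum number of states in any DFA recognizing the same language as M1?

Reachable states from the start: {q0,q1,q3,q4,q6,q7,q8}. Unreachable: {q2,q5} — drop them.
Start with accepting vs non-accepting: {q3,q6} | {q0,q1,q4,q7,q8}.
On input 0, block {q0,q1,q4,q7,q8} splits into {q1,q4,q7,q8} and {q0}.
The partition is now stable with 3 blocks: {q3,q6} | {q1,q4,q7,q8} | {q0}.

3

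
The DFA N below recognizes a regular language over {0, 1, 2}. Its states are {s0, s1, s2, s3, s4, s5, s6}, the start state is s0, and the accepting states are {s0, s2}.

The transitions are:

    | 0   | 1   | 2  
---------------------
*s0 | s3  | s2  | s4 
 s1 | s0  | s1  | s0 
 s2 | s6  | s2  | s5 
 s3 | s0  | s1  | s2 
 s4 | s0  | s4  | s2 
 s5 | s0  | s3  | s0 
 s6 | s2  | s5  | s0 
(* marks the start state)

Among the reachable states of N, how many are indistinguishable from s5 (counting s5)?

All states are reachable from the start state.
P0 = {s0,s2} | {s1,s3,s4,s5,s6}.
The partition is now stable with 2 blocks: {s0,s2} | {s1,s3,s4,s5,s6}.
The equivalence class containing s5 is {s1,s3,s4,s5,s6}, of size 5.

5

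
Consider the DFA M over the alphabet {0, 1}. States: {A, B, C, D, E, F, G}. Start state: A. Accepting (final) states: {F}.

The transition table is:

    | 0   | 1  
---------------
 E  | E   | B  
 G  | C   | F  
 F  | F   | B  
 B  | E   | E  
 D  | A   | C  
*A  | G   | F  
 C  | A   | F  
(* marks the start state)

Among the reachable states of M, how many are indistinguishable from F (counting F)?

States {D} cannot be reached from the start state, so discard them.
Initial partition by acceptance: {F} | {A,B,C,E,G}.
On input 1, block {A,B,C,E,G} splits into {A,C,G} and {B,E}.
No further refinement is possible. Final partition (3 blocks): {F} | {A,C,G} | {B,E}.
State F belongs to the block {F}, which has 1 states.

1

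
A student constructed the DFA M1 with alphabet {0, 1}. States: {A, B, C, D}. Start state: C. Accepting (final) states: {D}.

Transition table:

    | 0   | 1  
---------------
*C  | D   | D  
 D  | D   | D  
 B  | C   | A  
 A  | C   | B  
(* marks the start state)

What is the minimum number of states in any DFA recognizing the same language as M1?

2

Reachable states from the start: {C,D}. Unreachable: {A,B} — drop them.
Start with accepting vs non-accepting: {D} | {C}.
The partition is now stable with 2 blocks: {D} | {C}.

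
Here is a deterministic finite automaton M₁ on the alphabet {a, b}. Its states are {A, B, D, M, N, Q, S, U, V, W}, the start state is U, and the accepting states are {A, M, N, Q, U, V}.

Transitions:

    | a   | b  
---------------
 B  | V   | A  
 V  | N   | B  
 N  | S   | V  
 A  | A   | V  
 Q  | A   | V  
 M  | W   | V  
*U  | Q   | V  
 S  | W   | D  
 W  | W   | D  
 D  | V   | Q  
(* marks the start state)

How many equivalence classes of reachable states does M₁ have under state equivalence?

States {M} cannot be reached from the start state, so discard them.
Start with accepting vs non-accepting: {A,N,Q,U,V} | {B,D,S,W}.
On input a, block {A,N,Q,U,V} splits into {A,Q,U,V} and {N}.
On input a, block {A,Q,U,V} splits into {A,Q,U} and {V}.
Split {B,D,S,W} by δ(·,a) → {S,W} and {B,D}.
No further refinement is possible. Final partition (5 blocks): {A,Q,U} | {S,W} | {N} | {V} | {B,D}.

5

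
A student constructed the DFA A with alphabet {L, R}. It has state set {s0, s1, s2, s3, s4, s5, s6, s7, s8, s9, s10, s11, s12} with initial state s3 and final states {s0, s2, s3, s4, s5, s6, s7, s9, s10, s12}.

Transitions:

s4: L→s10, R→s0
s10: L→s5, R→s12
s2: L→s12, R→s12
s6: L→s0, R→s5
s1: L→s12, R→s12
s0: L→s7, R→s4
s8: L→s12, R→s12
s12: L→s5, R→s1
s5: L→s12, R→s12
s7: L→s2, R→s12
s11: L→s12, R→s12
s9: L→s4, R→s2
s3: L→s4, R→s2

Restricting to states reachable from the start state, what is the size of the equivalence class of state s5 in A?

2

Reachable states from the start: {s0,s1,s2,s3,s4,s5,s7,s10,s12}. Unreachable: {s6,s8,s9,s11} — drop them.
Initial partition by acceptance: {s0,s2,s3,s4,s5,s7,s10,s12} | {s1}.
On input R, block {s0,s2,s3,s4,s5,s7,s10,s12} splits into {s0,s2,s3,s4,s5,s7,s10} and {s12}.
Split {s0,s2,s3,s4,s5,s7,s10} by δ(·,L) → {s0,s3,s4,s7,s10} and {s2,s5}.
On input L, block {s0,s3,s4,s7,s10} splits into {s0,s3,s4} and {s7,s10}.
Split {s0,s3,s4} by δ(·,L) → {s0,s4} and {s3}.
No further refinement is possible. Final partition (6 blocks): {s0,s4} | {s1} | {s12} | {s2,s5} | {s7,s10} | {s3}.
The equivalence class containing s5 is {s2,s5}, of size 2.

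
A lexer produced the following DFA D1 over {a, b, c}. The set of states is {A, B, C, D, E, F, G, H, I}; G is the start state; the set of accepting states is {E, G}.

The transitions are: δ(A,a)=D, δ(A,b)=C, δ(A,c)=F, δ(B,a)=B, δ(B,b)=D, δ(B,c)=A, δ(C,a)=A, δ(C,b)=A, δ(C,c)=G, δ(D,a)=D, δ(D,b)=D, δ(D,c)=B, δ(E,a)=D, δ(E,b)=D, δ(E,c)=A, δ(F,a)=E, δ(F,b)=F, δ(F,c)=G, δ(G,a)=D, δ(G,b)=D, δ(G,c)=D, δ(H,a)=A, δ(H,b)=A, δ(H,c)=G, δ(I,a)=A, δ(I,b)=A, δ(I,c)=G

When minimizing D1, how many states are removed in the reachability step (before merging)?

2

Starting at G and following transitions, the reachable set is {A, B, C, D, E, F, G}. That leaves H, I unreachable — 2 in total.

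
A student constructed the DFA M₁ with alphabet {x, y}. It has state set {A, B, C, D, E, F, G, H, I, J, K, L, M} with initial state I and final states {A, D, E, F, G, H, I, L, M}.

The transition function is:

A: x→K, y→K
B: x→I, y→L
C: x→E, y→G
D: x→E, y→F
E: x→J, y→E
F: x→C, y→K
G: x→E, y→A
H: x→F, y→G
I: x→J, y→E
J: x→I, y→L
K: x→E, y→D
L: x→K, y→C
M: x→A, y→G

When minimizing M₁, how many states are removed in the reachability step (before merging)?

BFS from I reaches {A, C, D, E, F, G, I, J, K, L}; the 3 state(s) B, H, M are never visited.

3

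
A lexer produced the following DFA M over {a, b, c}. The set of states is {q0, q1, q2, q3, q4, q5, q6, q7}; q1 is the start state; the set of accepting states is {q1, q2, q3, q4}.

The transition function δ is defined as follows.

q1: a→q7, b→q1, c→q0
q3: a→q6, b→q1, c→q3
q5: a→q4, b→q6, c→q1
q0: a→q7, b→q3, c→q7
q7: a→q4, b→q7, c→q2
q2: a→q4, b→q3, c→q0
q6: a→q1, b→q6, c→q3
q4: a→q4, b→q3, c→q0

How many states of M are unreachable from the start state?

BFS from q1 reaches {q0, q1, q2, q3, q4, q6, q7}; the 1 state(s) q5 are never visited.

1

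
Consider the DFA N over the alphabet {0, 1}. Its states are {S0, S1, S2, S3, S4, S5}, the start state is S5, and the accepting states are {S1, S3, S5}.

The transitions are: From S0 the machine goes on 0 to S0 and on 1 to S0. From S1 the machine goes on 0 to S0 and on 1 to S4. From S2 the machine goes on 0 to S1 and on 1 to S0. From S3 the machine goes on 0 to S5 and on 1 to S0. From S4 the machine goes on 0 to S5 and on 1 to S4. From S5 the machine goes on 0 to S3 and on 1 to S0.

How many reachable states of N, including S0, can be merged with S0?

1

Reachable states from the start: {S0,S3,S5}. Unreachable: {S1,S2,S4} — drop them.
P0 = {S3,S5} | {S0}.
The partition is now stable with 2 blocks: {S3,S5} | {S0}.
State S0 belongs to the block {S0}, which has 1 states.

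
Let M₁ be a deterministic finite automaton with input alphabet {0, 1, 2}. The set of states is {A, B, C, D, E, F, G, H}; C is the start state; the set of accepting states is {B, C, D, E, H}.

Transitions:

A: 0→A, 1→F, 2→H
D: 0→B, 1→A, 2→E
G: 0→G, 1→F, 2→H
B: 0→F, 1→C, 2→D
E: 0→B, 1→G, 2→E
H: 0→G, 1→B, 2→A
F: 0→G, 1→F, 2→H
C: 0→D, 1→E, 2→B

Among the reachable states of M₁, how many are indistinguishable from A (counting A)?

3

All states are reachable from the start state.
Start with accepting vs non-accepting: {B,C,D,E,H} | {A,F,G}.
On input 0, block {B,C,D,E,H} splits into {C,D,E} and {B,H}.
Refine {C,D,E} on symbol 0: members go to different blocks, giving {D,E} and {C}.
On input 1, block {B,H} splits into {B} and {H}.
Stable partition: {D,E} | {A,F,G} | {B} | {C} | {H} — 5 equivalence classes.
The equivalence class containing A is {A,F,G}, of size 3.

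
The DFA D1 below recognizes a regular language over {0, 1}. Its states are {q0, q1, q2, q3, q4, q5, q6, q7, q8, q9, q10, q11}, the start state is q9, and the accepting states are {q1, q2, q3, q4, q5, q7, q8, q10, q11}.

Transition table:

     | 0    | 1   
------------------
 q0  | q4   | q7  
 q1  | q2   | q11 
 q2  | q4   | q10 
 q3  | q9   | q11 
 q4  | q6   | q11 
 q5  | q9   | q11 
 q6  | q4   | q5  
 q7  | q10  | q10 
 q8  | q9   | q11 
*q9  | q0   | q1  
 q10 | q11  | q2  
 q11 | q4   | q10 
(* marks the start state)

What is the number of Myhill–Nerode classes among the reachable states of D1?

8

States {q3,q8} cannot be reached from the start state, so discard them.
Start with accepting vs non-accepting: {q1,q2,q4,q5,q7,q10,q11} | {q0,q6,q9}.
On input 0, block {q1,q2,q4,q5,q7,q10,q11} splits into {q1,q2,q7,q10,q11} and {q4,q5}.
Refine {q1,q2,q7,q10,q11} on symbol 0: members go to different blocks, giving {q1,q7,q10} and {q2,q11}.
On input 0, block {q1,q7,q10} splits into {q1,q10} and {q7}.
Refine {q0,q6,q9} on symbol 0: members go to different blocks, giving {q0,q6} and {q9}.
On input 1, block {q0,q6} splits into {q0} and {q6}.
On input 0, block {q4,q5} splits into {q4} and {q5}.
No further refinement is possible. Final partition (8 blocks): {q1,q10} | {q0} | {q4} | {q2,q11} | {q7} | {q9} | {q6} | {q5}.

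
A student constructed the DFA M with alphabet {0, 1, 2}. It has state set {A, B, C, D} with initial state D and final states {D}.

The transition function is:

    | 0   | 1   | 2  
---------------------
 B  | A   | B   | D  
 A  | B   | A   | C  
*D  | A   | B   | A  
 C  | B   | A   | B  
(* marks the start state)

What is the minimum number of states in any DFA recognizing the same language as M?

4

Every state is reachable, so we keep all 4.
Start with accepting vs non-accepting: {D} | {A,B,C}.
Refine {A,B,C} on symbol 2: members go to different blocks, giving {A,C} and {B}.
Split {A,C} by δ(·,2) → {A} and {C}.
The partition is now stable with 4 blocks: {D} | {A} | {B} | {C}.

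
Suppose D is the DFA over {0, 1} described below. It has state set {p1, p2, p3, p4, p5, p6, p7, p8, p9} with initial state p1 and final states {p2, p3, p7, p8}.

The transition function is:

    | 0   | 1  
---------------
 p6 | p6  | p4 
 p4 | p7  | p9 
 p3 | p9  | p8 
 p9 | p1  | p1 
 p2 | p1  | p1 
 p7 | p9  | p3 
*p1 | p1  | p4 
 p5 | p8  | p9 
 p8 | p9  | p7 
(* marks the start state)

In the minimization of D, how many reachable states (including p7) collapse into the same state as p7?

First remove the unreachable states {p2,p5,p6}; 6 states remain.
Initial partition by acceptance: {p3,p7,p8} | {p1,p4,p9}.
On input 0, block {p1,p4,p9} splits into {p1,p9} and {p4}.
On input 1, block {p1,p9} splits into {p1} and {p9}.
No further refinement is possible. Final partition (4 blocks): {p3,p7,p8} | {p1} | {p4} | {p9}.
State p7 belongs to the block {p3,p7,p8}, which has 3 states.

3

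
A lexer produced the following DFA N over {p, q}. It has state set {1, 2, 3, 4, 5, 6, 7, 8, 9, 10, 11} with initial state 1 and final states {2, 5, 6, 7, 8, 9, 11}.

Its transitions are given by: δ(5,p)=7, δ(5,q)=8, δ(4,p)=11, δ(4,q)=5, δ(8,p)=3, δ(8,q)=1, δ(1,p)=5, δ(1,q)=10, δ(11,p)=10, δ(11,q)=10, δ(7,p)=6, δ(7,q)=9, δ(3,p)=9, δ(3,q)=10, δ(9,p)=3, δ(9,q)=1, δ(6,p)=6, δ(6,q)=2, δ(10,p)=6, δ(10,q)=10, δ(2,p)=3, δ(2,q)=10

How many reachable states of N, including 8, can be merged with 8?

Reachable states from the start: {1,2,3,5,6,7,8,9,10}. Unreachable: {4,11} — drop them.
P0 = {2,5,6,7,8,9} | {1,3,10}.
Split {2,5,6,7,8,9} by δ(·,p) → {2,8,9} and {5,6,7}.
Split {1,3,10} by δ(·,p) → {1,10} and {3}.
Stable partition: {2,8,9} | {1,10} | {5,6,7} | {3} — 4 equivalence classes.
State 8 belongs to the block {2,8,9}, which has 3 states.

3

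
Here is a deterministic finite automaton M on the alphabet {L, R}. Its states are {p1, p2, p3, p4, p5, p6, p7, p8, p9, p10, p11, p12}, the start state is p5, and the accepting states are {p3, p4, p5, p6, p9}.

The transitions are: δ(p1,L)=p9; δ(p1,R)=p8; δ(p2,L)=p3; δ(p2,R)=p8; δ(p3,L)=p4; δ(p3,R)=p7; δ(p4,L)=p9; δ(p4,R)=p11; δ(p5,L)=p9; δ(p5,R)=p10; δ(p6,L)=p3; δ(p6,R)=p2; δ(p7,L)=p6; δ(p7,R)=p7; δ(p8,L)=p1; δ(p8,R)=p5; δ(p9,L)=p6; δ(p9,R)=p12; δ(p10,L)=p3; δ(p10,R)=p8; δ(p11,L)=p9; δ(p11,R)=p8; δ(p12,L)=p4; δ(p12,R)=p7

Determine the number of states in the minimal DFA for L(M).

Start with accepting vs non-accepting: {p3,p4,p5,p6,p9} | {p1,p2,p7,p8,p10,p11,p12}.
Split {p1,p2,p7,p8,p10,p11,p12} by δ(·,L) → {p1,p2,p7,p10,p11,p12} and {p8}.
Refine {p1,p2,p7,p10,p11,p12} on symbol R: members go to different blocks, giving {p1,p2,p10,p11} and {p7,p12}.
Refine {p3,p4,p5,p6,p9} on symbol R: members go to different blocks, giving {p4,p5,p6} and {p3,p9}.
No further refinement is possible. Final partition (5 blocks): {p4,p5,p6} | {p1,p2,p10,p11} | {p8} | {p7,p12} | {p3,p9}.

5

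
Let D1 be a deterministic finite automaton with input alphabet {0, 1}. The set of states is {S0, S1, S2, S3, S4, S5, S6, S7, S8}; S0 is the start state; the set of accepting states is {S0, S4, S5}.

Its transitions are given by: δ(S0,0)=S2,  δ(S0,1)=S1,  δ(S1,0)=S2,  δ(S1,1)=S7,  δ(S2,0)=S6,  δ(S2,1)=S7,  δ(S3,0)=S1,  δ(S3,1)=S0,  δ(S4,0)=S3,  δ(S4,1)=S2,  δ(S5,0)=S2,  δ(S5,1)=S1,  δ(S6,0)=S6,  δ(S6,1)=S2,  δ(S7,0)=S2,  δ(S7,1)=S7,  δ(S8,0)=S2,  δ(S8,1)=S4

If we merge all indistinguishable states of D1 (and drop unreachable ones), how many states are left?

States {S3,S4,S5,S8} cannot be reached from the start state, so discard them.
Initial partition by acceptance: {S0} | {S1,S2,S6,S7}.
No further refinement is possible. Final partition (2 blocks): {S0} | {S1,S2,S6,S7}.

2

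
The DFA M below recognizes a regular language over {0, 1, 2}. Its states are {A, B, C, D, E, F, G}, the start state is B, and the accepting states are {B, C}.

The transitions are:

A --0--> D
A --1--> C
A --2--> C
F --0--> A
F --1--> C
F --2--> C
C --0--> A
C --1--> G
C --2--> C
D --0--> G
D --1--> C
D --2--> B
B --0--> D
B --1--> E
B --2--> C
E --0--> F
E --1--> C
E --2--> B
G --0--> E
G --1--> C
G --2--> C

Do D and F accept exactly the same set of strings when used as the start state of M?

P0 = {B,C} | {A,D,E,F,G}.
Stable partition: {B,C} | {A,D,E,F,G} — 2 equivalence classes.
D and F lie in the same block of the stable partition, so they are equivalent — no string distinguishes them.

Yes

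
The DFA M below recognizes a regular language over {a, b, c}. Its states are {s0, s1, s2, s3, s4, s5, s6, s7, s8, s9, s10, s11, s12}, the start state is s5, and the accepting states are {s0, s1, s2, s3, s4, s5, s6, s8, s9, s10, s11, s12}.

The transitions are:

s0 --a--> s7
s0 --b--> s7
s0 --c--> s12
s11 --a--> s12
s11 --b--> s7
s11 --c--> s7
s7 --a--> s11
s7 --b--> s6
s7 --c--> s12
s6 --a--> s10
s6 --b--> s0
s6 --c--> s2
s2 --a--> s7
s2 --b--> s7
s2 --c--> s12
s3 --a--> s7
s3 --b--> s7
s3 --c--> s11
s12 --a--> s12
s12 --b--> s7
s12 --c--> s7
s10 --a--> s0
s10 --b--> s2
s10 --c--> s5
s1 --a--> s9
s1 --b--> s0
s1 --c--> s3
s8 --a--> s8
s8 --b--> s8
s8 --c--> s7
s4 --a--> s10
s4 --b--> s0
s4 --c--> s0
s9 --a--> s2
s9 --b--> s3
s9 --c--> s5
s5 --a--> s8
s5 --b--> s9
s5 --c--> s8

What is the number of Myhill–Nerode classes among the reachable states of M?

7

Reachable states from the start: {s0,s2,s3,s5,s6,s7,s8,s9,s10,s11,s12}. Unreachable: {s1,s4} — drop them.
P0 = {s0,s2,s3,s5,s6,s8,s9,s10,s11,s12} | {s7}.
Refine {s0,s2,s3,s5,s6,s8,s9,s10,s11,s12} on symbol a: members go to different blocks, giving {s5,s6,s8,s9,s10,s11,s12} and {s0,s2,s3}.
Refine {s5,s6,s8,s9,s10,s11,s12} on symbol a: members go to different blocks, giving {s5,s6,s8,s11,s12} and {s9,s10}.
Split {s5,s6,s8,s11,s12} by δ(·,a) → {s5,s8,s11,s12} and {s6}.
Refine {s5,s8,s11,s12} on symbol b: members go to different blocks, giving {s11,s12} and {s5} and {s8}.
No further refinement is possible. Final partition (7 blocks): {s11,s12} | {s7} | {s0,s2,s3} | {s9,s10} | {s6} | {s5} | {s8}.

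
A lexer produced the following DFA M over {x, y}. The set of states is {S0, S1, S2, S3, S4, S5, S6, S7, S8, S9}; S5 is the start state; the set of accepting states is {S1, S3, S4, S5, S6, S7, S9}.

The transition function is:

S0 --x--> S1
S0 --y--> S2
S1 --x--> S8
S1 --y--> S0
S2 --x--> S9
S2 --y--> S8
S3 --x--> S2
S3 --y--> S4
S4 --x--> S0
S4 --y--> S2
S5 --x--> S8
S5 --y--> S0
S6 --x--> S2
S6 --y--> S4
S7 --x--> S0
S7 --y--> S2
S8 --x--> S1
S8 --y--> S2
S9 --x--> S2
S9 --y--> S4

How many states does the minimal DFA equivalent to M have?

States {S3,S6,S7} cannot be reached from the start state, so discard them.
Start with accepting vs non-accepting: {S1,S4,S5,S9} | {S0,S2,S8}.
On input y, block {S1,S4,S5,S9} splits into {S1,S4,S5} and {S9}.
Refine {S0,S2,S8} on symbol x: members go to different blocks, giving {S0,S8} and {S2}.
Refine {S1,S4,S5} on symbol y: members go to different blocks, giving {S1,S5} and {S4}.
No further refinement is possible. Final partition (5 blocks): {S1,S5} | {S0,S8} | {S9} | {S2} | {S4}.

5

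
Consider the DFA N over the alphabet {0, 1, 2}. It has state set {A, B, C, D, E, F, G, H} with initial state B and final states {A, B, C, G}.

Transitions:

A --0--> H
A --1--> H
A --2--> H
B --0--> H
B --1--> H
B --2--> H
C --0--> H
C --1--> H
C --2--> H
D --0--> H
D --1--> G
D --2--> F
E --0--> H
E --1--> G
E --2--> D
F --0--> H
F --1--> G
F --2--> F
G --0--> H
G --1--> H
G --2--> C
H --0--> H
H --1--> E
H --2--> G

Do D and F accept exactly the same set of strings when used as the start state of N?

First remove the unreachable states {A}; 7 states remain.
Initial partition by acceptance: {B,C,G} | {D,E,F,H}.
Split {B,C,G} by δ(·,2) → {B,C} and {G}.
Refine {D,E,F,H} on symbol 1: members go to different blocks, giving {D,E,F} and {H}.
Stable partition: {B,C} | {D,E,F} | {G} | {H} — 4 equivalence classes.
D and F lie in the same block of the stable partition, so they are equivalent — no string distinguishes them.

Yes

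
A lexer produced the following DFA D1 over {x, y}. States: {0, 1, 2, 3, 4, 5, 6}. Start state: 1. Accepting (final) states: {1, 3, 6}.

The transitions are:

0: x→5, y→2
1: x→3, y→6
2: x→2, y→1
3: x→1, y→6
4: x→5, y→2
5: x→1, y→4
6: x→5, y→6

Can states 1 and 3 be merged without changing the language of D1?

First remove the unreachable states {0}; 6 states remain.
Initial partition by acceptance: {1,3,6} | {2,4,5}.
Split {1,3,6} by δ(·,x) → {1,3} and {6}.
Refine {2,4,5} on symbol x: members go to different blocks, giving {2,4} and {5}.
On input x, block {2,4} splits into {2} and {4}.
Stable partition: {1,3} | {2} | {6} | {5} | {4} — 5 equivalence classes.
1 and 3 lie in the same block of the stable partition, so they are equivalent — no string distinguishes them.

Yes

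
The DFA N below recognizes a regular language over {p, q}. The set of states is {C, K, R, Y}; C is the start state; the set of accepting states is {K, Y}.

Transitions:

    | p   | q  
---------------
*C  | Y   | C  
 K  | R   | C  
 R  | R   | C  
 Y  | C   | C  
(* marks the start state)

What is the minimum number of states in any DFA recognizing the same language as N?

States {K,R} cannot be reached from the start state, so discard them.
Initial partition by acceptance: {Y} | {C}.
Stable partition: {Y} | {C} — 2 equivalence classes.

2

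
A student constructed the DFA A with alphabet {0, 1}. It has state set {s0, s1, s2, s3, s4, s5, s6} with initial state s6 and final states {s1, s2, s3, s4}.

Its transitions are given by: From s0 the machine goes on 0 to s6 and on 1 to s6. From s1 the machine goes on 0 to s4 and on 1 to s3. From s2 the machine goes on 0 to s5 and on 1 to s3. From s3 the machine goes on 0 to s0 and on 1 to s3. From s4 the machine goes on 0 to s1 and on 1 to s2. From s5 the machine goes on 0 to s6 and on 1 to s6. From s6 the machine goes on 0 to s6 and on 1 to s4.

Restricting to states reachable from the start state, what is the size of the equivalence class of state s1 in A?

2

Start with accepting vs non-accepting: {s1,s2,s3,s4} | {s0,s5,s6}.
Split {s1,s2,s3,s4} by δ(·,0) → {s1,s4} and {s2,s3}.
On input 1, block {s0,s5,s6} splits into {s0,s5} and {s6}.
Stable partition: {s1,s4} | {s0,s5} | {s2,s3} | {s6} — 4 equivalence classes.
State s1 belongs to the block {s1,s4}, which has 2 states.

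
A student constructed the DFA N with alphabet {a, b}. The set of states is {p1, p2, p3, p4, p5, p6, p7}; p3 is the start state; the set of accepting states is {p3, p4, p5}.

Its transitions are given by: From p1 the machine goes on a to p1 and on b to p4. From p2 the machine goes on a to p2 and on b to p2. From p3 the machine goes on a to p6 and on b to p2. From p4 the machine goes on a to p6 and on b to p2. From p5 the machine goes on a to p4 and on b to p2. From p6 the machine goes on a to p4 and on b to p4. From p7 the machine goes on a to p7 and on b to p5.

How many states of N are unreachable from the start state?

No path from p3 leads to p1, p5, p7; the other 4 states are all reachable.

3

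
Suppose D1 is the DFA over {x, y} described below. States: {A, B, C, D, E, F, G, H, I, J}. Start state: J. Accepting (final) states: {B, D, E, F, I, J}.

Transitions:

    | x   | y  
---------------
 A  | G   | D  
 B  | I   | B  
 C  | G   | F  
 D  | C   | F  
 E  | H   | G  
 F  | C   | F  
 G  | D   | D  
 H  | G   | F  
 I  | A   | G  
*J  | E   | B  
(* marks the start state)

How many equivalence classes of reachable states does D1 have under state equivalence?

Every state is reachable, so we keep all 10.
P0 = {B,D,E,F,I,J} | {A,C,G,H}.
Refine {B,D,E,F,I,J} on symbol x: members go to different blocks, giving {D,E,F,I} and {B,J}.
Refine {D,E,F,I} on symbol y: members go to different blocks, giving {D,F} and {E,I}.
On input x, block {A,C,G,H} splits into {A,C,H} and {G}.
Stable partition: {D,F} | {A,C,H} | {B,J} | {E,I} | {G} — 5 equivalence classes.

5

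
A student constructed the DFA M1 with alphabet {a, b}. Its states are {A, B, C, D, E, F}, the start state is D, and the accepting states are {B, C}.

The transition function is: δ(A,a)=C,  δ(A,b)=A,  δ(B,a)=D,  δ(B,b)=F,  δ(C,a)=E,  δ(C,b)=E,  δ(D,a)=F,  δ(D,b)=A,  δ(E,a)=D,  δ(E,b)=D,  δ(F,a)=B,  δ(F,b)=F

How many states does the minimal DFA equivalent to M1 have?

6

All states are reachable from the start state.
Initial partition by acceptance: {B,C} | {A,D,E,F}.
Refine {A,D,E,F} on symbol a: members go to different blocks, giving {A,F} and {D,E}.
Split {B,C} by δ(·,b) → {B} and {C}.
On input a, block {A,F} splits into {A} and {F}.
Split {D,E} by δ(·,a) → {D} and {E}.
Stable partition: {B} | {A} | {D} | {C} | {F} | {E} — 6 equivalence classes.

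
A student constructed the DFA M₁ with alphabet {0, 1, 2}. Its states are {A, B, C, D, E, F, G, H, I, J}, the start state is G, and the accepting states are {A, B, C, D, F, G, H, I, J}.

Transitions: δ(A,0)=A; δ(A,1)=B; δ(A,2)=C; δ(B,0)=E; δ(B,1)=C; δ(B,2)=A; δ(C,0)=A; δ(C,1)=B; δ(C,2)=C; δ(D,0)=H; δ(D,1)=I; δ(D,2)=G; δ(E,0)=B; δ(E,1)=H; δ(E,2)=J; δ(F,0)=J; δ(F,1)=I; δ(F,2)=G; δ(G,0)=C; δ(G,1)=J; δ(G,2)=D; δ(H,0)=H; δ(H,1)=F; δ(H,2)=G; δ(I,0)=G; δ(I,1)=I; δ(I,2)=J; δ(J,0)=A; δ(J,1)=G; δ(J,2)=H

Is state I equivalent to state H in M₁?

No

Every state is reachable, so we keep all 10.
Start with accepting vs non-accepting: {A,B,C,D,F,G,H,I,J} | {E}.
Refine {A,B,C,D,F,G,H,I,J} on symbol 0: members go to different blocks, giving {A,C,D,F,G,H,I,J} and {B}.
On input 1, block {A,C,D,F,G,H,I,J} splits into {D,F,G,H,I,J} and {A,C}.
Split {D,F,G,H,I,J} by δ(·,0) → {D,F,H,I} and {G,J}.
Split {D,F,H,I} by δ(·,0) → {D,H} and {F,I}.
No further refinement is possible. Final partition (6 blocks): {D,H} | {E} | {B} | {A,C} | {G,J} | {F,I}.
I and H end up in different blocks, so they are distinguishable. For instance, the string '0010' is accepted from only H.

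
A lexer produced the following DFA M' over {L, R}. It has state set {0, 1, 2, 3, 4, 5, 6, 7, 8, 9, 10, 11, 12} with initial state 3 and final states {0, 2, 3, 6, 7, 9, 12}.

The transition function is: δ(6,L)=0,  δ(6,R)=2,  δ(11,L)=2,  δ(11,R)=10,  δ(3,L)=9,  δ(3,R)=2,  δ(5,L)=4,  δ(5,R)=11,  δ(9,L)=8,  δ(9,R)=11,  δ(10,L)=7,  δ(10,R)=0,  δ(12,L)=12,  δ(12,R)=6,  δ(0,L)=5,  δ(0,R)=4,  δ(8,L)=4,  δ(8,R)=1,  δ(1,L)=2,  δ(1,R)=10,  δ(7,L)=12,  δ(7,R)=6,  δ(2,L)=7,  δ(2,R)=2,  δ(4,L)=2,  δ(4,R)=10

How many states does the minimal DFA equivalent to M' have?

Every state is reachable, so we keep all 13.
P0 = {0,2,3,6,7,9,12} | {1,4,5,8,10,11}.
Refine {0,2,3,6,7,9,12} on symbol L: members go to different blocks, giving {2,3,6,7,12} and {0,9}.
On input L, block {2,3,6,7,12} splits into {2,7,12} and {3,6}.
Refine {2,7,12} on symbol R: members go to different blocks, giving {7,12} and {2}.
On input L, block {1,4,5,8,10,11} splits into {1,4,11} and {5,8} and {10}.
Stable partition: {7,12} | {1,4,11} | {0,9} | {3,6} | {2} | {5,8} | {10} — 7 equivalence classes.

7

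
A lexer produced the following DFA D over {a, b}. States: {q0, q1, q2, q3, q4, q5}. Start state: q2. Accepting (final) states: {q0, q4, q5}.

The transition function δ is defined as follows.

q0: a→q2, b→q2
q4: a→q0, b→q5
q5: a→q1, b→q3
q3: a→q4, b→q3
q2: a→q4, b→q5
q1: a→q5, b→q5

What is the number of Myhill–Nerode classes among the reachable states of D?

6

P0 = {q0,q4,q5} | {q1,q2,q3}.
Refine {q0,q4,q5} on symbol a: members go to different blocks, giving {q0,q5} and {q4}.
Refine {q1,q2,q3} on symbol a: members go to different blocks, giving {q2,q3} and {q1}.
Refine {q0,q5} on symbol a: members go to different blocks, giving {q0} and {q5}.
On input b, block {q2,q3} splits into {q2} and {q3}.
No further refinement is possible. Final partition (6 blocks): {q0} | {q2} | {q4} | {q1} | {q5} | {q3}.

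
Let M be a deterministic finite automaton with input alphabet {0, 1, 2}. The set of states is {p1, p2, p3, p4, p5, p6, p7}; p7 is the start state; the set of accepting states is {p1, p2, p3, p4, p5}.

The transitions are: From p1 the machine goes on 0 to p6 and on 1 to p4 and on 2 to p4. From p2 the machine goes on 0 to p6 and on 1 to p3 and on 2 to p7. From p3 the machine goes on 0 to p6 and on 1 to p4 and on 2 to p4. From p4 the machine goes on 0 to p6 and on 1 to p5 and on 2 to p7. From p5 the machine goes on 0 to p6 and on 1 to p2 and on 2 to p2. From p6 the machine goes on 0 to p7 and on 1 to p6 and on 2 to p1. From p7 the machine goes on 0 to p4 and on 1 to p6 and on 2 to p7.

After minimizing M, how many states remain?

Every state is reachable, so we keep all 7.
Initial partition by acceptance: {p1,p2,p3,p4,p5} | {p6,p7}.
On input 2, block {p1,p2,p3,p4,p5} splits into {p1,p3,p5} and {p2,p4}.
On input 0, block {p6,p7} splits into {p6} and {p7}.
The partition is now stable with 4 blocks: {p1,p3,p5} | {p6} | {p2,p4} | {p7}.

4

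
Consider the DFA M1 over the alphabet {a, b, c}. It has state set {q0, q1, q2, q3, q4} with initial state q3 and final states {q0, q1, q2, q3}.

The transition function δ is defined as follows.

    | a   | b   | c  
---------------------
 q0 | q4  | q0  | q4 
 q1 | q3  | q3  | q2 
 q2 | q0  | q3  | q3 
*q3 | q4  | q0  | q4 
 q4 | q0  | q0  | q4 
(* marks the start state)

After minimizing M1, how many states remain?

2

First remove the unreachable states {q1,q2}; 3 states remain.
P0 = {q0,q3} | {q4}.
Stable partition: {q0,q3} | {q4} — 2 equivalence classes.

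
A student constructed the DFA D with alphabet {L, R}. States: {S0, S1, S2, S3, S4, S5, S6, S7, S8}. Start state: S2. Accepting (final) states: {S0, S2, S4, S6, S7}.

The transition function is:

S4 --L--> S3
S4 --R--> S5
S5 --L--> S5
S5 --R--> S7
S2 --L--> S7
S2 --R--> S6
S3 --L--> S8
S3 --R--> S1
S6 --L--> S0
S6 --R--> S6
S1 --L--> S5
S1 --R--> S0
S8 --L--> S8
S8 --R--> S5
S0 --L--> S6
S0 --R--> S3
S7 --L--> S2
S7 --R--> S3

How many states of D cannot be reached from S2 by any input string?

No path from S2 leads to S4; the other 8 states are all reachable.

1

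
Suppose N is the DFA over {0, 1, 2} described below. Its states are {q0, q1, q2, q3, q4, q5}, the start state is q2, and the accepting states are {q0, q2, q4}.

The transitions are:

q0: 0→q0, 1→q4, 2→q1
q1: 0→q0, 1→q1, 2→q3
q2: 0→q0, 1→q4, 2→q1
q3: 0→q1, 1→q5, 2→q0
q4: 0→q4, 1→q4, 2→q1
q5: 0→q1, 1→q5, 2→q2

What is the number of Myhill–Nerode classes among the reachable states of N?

Start with accepting vs non-accepting: {q0,q2,q4} | {q1,q3,q5}.
Split {q1,q3,q5} by δ(·,0) → {q3,q5} and {q1}.
No further refinement is possible. Final partition (3 blocks): {q0,q2,q4} | {q3,q5} | {q1}.

3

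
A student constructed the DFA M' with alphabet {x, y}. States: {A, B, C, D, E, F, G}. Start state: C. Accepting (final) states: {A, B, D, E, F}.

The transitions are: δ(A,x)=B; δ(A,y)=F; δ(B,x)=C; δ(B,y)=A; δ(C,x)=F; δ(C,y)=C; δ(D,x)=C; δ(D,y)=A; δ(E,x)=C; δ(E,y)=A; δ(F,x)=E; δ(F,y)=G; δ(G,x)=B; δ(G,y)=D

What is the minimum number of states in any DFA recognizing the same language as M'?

5

Every state is reachable, so we keep all 7.
Start with accepting vs non-accepting: {A,B,D,E,F} | {C,G}.
Split {A,B,D,E,F} by δ(·,x) → {B,D,E} and {A,F}.
Split {C,G} by δ(·,x) → {C} and {G}.
On input y, block {A,F} splits into {A} and {F}.
No further refinement is possible. Final partition (5 blocks): {B,D,E} | {C} | {A} | {G} | {F}.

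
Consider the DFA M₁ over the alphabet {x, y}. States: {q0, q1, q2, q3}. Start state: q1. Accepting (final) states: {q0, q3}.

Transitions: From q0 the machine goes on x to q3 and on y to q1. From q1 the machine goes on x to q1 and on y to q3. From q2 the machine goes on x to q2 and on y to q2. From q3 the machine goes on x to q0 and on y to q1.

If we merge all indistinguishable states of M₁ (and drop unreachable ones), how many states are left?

2

States {q2} cannot be reached from the start state, so discard them.
P0 = {q0,q3} | {q1}.
No further refinement is possible. Final partition (2 blocks): {q0,q3} | {q1}.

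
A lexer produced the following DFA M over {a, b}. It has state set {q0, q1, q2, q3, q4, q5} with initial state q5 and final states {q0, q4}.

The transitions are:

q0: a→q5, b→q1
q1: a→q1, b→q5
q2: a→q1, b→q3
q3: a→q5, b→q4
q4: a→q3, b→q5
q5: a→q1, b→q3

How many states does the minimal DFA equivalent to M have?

First remove the unreachable states {q0,q2}; 4 states remain.
Start with accepting vs non-accepting: {q4} | {q1,q3,q5}.
On input b, block {q1,q3,q5} splits into {q1,q5} and {q3}.
On input b, block {q1,q5} splits into {q1} and {q5}.
Stable partition: {q4} | {q1} | {q3} | {q5} — 4 equivalence classes.

4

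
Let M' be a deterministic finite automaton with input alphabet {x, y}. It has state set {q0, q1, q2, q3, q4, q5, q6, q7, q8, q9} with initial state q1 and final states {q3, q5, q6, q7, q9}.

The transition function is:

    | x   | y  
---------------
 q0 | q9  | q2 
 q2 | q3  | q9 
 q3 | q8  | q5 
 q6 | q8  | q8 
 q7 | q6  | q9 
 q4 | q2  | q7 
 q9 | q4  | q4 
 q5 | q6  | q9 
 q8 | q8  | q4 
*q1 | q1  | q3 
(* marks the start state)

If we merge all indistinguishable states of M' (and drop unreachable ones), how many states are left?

8

States {q0} cannot be reached from the start state, so discard them.
Start with accepting vs non-accepting: {q3,q5,q6,q7,q9} | {q1,q2,q4,q8}.
Split {q3,q5,q6,q7,q9} by δ(·,x) → {q3,q6,q9} and {q5,q7}.
Split {q3,q6,q9} by δ(·,y) → {q6,q9} and {q3}.
Refine {q1,q2,q4,q8} on symbol x: members go to different blocks, giving {q1,q4,q8} and {q2}.
On input x, block {q1,q4,q8} splits into {q1,q8} and {q4}.
On input x, block {q6,q9} splits into {q6} and {q9}.
Split {q1,q8} by δ(·,y) → {q1} and {q8}.
The partition is now stable with 8 blocks: {q6} | {q1} | {q5,q7} | {q3} | {q2} | {q4} | {q9} | {q8}.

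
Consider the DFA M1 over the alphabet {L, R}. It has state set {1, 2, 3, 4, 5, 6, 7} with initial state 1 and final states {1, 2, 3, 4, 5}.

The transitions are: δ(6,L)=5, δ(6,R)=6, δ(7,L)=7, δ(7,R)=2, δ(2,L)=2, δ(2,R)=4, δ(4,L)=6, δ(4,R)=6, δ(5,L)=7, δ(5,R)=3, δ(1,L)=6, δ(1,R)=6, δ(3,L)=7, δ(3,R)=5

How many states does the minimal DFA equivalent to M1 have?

5

All states are reachable from the start state.
Initial partition by acceptance: {1,2,3,4,5} | {6,7}.
Split {1,2,3,4,5} by δ(·,L) → {1,3,4,5} and {2}.
On input R, block {1,3,4,5} splits into {1,4} and {3,5}.
On input L, block {6,7} splits into {6} and {7}.
The partition is now stable with 5 blocks: {1,4} | {6} | {2} | {3,5} | {7}.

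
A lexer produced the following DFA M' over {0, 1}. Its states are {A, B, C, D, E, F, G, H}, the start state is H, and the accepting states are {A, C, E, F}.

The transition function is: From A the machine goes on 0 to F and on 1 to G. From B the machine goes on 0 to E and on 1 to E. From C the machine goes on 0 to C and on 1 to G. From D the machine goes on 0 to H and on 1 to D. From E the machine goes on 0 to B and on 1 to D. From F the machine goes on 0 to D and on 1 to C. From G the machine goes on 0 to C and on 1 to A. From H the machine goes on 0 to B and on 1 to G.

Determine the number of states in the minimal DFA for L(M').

8

Every state is reachable, so we keep all 8.
Initial partition by acceptance: {A,C,E,F} | {B,D,G,H}.
On input 0, block {A,C,E,F} splits into {A,C} and {E,F}.
Split {A,C} by δ(·,0) → {A} and {C}.
On input 0, block {B,D,G,H} splits into {D,H} and {B} and {G}.
On input 0, block {D,H} splits into {D} and {H}.
Refine {E,F} on symbol 0: members go to different blocks, giving {E} and {F}.
The partition is now stable with 8 blocks: {A} | {D} | {E} | {C} | {B} | {G} | {H} | {F}.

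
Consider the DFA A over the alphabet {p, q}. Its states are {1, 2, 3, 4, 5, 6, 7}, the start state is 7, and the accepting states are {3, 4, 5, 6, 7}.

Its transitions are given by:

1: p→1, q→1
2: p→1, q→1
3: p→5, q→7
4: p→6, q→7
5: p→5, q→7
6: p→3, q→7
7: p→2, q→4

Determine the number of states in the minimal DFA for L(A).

3

Start with accepting vs non-accepting: {3,4,5,6,7} | {1,2}.
Refine {3,4,5,6,7} on symbol p: members go to different blocks, giving {3,4,5,6} and {7}.
The partition is now stable with 3 blocks: {3,4,5,6} | {1,2} | {7}.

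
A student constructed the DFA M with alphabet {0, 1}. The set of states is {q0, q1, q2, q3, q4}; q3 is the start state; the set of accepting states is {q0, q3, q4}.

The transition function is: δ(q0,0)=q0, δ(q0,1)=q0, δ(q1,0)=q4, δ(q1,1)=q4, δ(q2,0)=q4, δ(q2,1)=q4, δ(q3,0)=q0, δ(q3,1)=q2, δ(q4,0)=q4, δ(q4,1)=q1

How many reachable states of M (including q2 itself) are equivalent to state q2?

2

All states are reachable from the start state.
P0 = {q0,q3,q4} | {q1,q2}.
On input 1, block {q0,q3,q4} splits into {q3,q4} and {q0}.
Split {q3,q4} by δ(·,0) → {q3} and {q4}.
The partition is now stable with 4 blocks: {q3} | {q1,q2} | {q0} | {q4}.
State q2 belongs to the block {q1,q2}, which has 2 states.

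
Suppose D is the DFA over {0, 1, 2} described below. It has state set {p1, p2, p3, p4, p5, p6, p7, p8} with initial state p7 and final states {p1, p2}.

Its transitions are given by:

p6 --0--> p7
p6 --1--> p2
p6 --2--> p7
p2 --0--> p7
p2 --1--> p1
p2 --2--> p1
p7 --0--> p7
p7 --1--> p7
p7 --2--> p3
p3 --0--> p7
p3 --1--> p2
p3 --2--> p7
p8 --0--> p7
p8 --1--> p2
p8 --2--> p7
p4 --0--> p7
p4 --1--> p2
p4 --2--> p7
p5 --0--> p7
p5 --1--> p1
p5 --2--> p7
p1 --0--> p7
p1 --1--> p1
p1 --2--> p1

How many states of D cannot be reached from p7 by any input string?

4

BFS from p7 reaches {p1, p2, p3, p7}; the 4 state(s) p4, p5, p6, p8 are never visited.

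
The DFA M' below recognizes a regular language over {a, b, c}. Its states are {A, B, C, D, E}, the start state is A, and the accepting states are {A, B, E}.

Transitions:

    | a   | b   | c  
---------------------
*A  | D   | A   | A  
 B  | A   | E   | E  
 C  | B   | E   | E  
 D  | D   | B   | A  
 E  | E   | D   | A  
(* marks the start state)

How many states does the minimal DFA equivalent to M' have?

4

Reachable states from the start: {A,B,D,E}. Unreachable: {C} — drop them.
Start with accepting vs non-accepting: {A,B,E} | {D}.
Split {A,B,E} by δ(·,a) → {B,E} and {A}.
Refine {B,E} on symbol a: members go to different blocks, giving {B} and {E}.
No further refinement is possible. Final partition (4 blocks): {B} | {D} | {A} | {E}.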